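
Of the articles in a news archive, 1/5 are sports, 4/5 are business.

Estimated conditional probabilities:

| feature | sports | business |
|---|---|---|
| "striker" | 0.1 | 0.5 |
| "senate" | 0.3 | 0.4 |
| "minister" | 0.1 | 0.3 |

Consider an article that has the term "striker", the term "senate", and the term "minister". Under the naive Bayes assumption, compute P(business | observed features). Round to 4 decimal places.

0.9877

sports: 0.2 × 0.1 × 0.3 × 0.1 = 0.0006
business: 0.8 × 0.5 × 0.4 × 0.3 = 0.048
P(business | x) = 0.048 / 0.0486 ≈ 0.9877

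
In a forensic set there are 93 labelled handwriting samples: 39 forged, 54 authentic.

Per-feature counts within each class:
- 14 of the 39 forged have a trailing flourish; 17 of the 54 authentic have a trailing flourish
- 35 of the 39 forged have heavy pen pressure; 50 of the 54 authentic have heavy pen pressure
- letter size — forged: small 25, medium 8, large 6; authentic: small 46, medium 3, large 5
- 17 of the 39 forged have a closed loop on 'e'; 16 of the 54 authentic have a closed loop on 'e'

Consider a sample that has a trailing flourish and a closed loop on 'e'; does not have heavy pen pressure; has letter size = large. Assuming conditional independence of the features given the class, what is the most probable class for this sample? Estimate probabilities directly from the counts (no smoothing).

forged: (39/93) × (14/39) × (4/39) × (6/39) × (17/39) ≈ 0.00103541
authentic: (54/93) × (17/54) × (4/54) × (5/54) × (16/54) ≈ 0.000371479
Highest score → forged.

forged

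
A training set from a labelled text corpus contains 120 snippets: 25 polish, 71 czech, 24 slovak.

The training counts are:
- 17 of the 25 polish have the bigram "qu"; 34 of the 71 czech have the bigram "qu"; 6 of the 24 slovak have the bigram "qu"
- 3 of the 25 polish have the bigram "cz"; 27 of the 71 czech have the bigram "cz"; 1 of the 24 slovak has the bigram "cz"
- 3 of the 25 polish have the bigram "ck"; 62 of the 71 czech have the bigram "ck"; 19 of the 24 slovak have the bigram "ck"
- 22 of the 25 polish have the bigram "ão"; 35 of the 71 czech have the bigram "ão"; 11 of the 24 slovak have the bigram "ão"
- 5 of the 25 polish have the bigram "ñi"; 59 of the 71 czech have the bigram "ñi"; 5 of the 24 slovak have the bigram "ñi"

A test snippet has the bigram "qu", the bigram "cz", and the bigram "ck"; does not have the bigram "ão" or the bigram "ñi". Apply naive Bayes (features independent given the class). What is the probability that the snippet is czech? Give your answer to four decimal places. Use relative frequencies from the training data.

polish: (25/120) × (17/25) × (3/25) × (3/25) × (3/25) × (20/25) = 0.00019584
czech: (71/120) × (34/71) × (27/71) × (62/71) × (36/71) × (12/71) ≈ 0.00806313
slovak: (24/120) × (6/24) × (1/24) × (19/24) × (13/24) × (19/24) ≈ 0.000707254
P(czech | x) = 0.00806313 / 0.008966224 ≈ 0.8993

0.8993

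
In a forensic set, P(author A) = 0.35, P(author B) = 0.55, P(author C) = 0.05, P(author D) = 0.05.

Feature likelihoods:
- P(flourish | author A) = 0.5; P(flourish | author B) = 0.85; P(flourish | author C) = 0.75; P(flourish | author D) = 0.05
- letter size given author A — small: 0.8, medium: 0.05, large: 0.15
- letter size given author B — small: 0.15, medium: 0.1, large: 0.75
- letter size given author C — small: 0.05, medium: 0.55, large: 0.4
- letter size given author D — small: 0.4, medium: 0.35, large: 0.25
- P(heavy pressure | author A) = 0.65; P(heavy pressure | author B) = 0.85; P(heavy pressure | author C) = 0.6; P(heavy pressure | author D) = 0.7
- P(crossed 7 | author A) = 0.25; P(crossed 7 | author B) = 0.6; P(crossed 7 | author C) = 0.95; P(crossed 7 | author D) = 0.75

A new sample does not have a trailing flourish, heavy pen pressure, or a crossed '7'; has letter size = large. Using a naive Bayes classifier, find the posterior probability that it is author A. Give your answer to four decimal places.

author A: 0.35 × (1−0.5) × 0.15 × (1−0.65) × (1−0.25) = 0.006890625
author B: 0.55 × (1−0.85) × 0.75 × (1−0.85) × (1−0.6) = 0.0037125
author C: 0.05 × (1−0.75) × 0.4 × (1−0.6) × (1−0.95) = 0.0001
author D: 0.05 × (1−0.05) × 0.25 × (1−0.7) × (1−0.75) = 0.000890625
P(author A | x) = 0.006890625 / 0.01159375 ≈ 0.5943

0.5943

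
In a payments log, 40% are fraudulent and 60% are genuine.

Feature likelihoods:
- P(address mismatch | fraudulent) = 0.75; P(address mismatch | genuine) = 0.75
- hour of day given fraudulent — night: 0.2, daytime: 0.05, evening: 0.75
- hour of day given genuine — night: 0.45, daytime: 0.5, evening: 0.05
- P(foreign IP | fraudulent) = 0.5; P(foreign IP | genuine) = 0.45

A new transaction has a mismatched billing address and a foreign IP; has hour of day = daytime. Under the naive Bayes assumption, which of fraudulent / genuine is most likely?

fraudulent: 0.4 × 0.75 × 0.05 × 0.5 = 0.0075
genuine: 0.6 × 0.75 × 0.5 × 0.45 = 0.10125
Highest score → genuine.

genuine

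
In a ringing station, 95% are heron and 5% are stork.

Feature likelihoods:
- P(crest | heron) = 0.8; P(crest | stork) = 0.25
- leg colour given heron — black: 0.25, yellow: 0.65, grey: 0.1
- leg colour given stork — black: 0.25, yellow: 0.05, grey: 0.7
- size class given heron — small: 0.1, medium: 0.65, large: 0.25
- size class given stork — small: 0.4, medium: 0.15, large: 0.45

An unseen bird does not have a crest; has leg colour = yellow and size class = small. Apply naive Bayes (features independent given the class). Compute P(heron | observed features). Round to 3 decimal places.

0.943

heron: 0.95 × (1−0.8) × 0.65 × 0.1 = 0.01235
stork: 0.05 × (1−0.25) × 0.05 × 0.4 = 0.00075
P(heron | x) = 0.01235 / 0.0131 ≈ 0.943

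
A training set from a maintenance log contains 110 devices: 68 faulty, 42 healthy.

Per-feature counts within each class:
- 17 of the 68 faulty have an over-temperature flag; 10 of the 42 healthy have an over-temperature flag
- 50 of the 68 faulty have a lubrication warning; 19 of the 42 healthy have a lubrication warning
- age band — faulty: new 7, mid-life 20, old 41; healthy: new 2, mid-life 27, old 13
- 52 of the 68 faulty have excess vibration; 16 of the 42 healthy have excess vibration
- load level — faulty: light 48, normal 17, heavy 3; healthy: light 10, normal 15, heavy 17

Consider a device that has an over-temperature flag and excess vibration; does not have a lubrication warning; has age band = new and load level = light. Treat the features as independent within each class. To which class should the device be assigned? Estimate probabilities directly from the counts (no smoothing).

faulty: (68/110) × (17/68) × (18/68) × (7/68) × (52/68) × (48/68) ≈ 0.00227319
healthy: (42/110) × (10/42) × (23/42) × (2/42) × (16/42) × (10/42) ≈ 0.000215025
Highest score → faulty.

faulty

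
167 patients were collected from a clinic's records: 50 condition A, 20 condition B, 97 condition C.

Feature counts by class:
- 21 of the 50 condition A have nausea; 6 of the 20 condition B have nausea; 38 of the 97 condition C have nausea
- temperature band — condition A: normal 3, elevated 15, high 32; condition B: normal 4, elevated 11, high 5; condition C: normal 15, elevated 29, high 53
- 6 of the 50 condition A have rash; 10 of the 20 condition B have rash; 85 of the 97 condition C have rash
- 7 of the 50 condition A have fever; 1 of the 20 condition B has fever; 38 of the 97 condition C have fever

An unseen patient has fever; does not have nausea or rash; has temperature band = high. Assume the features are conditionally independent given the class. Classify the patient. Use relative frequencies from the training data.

condition A

condition A: (50/167) × (29/50) × (32/50) × (44/50) × (7/50) ≈ 0.0136922
condition B: (20/167) × (14/20) × (5/20) × (10/20) × (1/20) ≈ 0.000523952
condition C: (97/167) × (59/97) × (53/97) × (12/97) × (38/97) ≈ 0.00935537
Highest score → condition A.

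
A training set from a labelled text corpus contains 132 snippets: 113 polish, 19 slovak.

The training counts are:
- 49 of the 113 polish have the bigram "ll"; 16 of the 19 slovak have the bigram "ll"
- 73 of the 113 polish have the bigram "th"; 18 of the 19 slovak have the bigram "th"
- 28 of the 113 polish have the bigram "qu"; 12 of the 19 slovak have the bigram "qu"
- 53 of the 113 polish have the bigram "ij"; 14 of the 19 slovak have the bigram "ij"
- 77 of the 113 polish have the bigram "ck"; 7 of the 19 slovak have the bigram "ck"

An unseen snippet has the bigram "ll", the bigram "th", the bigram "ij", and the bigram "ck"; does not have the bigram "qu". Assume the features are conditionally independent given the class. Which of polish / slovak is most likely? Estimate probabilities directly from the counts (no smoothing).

polish

polish: (113/132) × (49/113) × (73/113) × (85/113) × (53/113) × (77/113) ≈ 0.0576523
slovak: (19/132) × (16/19) × (18/19) × (7/19) × (14/19) × (7/19) ≈ 0.0114849
Highest score → polish.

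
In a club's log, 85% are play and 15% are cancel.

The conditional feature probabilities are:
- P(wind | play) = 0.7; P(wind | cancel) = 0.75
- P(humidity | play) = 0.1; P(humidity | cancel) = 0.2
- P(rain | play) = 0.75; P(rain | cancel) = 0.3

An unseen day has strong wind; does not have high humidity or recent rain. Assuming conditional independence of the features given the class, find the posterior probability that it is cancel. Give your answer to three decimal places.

0.320

play: 0.85 × 0.7 × (1−0.1) × (1−0.75) = 0.133875
cancel: 0.15 × 0.75 × (1−0.2) × (1−0.3) = 0.063
P(cancel | x) = 0.063 / 0.196875 ≈ 0.320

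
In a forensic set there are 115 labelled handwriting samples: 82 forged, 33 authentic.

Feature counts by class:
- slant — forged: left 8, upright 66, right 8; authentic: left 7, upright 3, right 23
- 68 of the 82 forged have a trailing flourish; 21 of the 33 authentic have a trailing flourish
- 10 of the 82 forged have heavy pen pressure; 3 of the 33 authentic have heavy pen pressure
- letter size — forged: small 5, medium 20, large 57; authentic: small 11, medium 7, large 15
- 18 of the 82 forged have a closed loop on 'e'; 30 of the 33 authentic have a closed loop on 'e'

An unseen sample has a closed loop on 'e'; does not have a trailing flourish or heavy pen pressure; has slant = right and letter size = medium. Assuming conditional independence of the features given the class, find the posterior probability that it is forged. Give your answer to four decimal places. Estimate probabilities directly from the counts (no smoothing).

forged: (82/115) × (8/82) × (14/82) × (72/82) × (20/82) × (18/82) ≈ 0.000558341
authentic: (33/115) × (23/33) × (12/33) × (30/33) × (7/33) × (30/33) ≈ 0.0127496
P(forged | x) = 0.000558341 / 0.013307941 ≈ 0.0420

0.0420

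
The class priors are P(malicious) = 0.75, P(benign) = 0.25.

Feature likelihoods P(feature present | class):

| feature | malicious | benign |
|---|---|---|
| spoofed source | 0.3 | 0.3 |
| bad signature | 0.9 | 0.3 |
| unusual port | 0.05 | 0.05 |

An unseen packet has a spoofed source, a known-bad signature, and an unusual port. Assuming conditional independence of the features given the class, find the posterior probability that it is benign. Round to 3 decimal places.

0.100

malicious: 0.75 × 0.3 × 0.9 × 0.05 = 0.010125
benign: 0.25 × 0.3 × 0.3 × 0.05 = 0.001125
P(benign | x) = 0.001125 / 0.01125 ≈ 0.100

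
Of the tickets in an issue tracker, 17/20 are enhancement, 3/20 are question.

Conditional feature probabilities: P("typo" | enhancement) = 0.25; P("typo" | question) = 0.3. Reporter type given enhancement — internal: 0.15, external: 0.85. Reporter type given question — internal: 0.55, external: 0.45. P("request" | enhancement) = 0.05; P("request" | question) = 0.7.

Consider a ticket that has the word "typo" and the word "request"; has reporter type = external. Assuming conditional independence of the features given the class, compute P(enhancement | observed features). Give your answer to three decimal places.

enhancement: 0.85 × 0.25 × 0.85 × 0.05 = 0.00903125
question: 0.15 × 0.3 × 0.45 × 0.7 = 0.014175
P(enhancement | x) = 0.00903125 / 0.02320625 ≈ 0.389

0.389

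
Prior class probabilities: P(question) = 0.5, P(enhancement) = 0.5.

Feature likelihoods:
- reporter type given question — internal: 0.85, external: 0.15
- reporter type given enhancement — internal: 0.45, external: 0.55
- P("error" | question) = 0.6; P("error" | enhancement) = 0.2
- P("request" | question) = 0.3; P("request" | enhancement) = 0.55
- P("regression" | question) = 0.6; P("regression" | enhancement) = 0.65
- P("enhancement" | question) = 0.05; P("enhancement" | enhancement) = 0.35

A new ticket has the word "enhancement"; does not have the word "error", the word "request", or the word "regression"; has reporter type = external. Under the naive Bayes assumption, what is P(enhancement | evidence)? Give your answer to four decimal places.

0.9665

question: 0.5 × 0.15 × (1−0.6) × (1−0.3) × (1−0.6) × 0.05 = 0.00042
enhancement: 0.5 × 0.55 × (1−0.2) × (1−0.55) × (1−0.65) × 0.35 = 0.0121275
P(enhancement | x) = 0.0121275 / 0.0125475 ≈ 0.9665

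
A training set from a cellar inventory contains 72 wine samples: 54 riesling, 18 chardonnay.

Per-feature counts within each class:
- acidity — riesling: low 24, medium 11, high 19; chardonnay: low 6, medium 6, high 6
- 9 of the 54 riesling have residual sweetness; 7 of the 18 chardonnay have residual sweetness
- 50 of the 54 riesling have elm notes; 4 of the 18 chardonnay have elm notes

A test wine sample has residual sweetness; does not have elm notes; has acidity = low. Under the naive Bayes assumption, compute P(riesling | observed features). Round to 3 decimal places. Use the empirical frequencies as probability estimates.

0.140

riesling: (54/72) × (24/54) × (9/54) × (4/54) ≈ 0.00411523
chardonnay: (18/72) × (6/18) × (7/18) × (14/18) ≈ 0.0252058
P(riesling | x) = 0.00411523 / 0.02932103 ≈ 0.140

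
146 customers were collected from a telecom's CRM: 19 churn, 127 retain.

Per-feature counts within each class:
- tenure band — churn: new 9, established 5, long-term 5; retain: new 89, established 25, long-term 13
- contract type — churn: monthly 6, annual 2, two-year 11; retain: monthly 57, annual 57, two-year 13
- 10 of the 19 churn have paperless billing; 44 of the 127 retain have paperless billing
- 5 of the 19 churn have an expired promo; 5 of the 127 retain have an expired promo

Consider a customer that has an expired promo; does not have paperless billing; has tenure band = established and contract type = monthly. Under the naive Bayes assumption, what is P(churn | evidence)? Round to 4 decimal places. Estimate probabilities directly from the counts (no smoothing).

0.4054

churn: (19/146) × (5/19) × (6/19) × (9/19) × (5/19) ≈ 0.00134809
retain: (127/146) × (25/127) × (57/127) × (83/127) × (5/127) ≈ 0.00197742
P(churn | x) = 0.00134809 / 0.00332551 ≈ 0.4054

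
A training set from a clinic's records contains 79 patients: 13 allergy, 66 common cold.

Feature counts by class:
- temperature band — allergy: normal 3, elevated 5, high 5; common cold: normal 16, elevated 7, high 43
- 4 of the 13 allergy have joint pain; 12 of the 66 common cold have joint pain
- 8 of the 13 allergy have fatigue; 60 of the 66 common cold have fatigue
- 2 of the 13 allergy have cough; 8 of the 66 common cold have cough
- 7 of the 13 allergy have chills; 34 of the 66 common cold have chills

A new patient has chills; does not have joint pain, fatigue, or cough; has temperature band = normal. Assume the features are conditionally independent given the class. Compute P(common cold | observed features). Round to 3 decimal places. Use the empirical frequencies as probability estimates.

allergy: (13/79) × (3/13) × (9/13) × (5/13) × (11/13) × (7/13) ≈ 0.00460706
common cold: (66/79) × (16/66) × (54/66) × (6/66) × (58/66) × (34/66) ≈ 0.00681976
P(common cold | x) = 0.00681976 / 0.01142682 ≈ 0.597

0.597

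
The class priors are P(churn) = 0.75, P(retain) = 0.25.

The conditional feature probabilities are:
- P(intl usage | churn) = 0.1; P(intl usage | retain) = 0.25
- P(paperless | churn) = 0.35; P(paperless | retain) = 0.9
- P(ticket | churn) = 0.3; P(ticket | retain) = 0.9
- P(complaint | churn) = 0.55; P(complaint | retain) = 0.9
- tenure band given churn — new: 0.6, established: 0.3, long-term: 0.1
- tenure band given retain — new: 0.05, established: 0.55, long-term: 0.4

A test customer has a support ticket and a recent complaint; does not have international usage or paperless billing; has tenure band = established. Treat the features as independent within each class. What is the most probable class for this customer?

churn: 0.75 × (1−0.1) × (1−0.35) × 0.3 × 0.55 × 0.3 = 0.021718125
retain: 0.25 × (1−0.25) × (1−0.9) × 0.9 × 0.9 × 0.55 = 0.008353125
Highest score → churn.

churn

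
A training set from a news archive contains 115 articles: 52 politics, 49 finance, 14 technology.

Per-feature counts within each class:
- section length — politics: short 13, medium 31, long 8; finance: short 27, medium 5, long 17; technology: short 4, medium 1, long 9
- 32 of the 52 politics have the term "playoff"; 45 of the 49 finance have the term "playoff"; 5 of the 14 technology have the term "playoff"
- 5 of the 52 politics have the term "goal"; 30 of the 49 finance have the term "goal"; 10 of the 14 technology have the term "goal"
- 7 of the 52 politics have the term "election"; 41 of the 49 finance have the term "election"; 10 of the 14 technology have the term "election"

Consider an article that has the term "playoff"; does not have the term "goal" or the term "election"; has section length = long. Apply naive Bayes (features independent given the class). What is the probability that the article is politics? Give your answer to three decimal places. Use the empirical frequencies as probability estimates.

politics: (52/115) × (8/52) × (32/52) × (47/52) × (45/52) ≈ 0.0334844
finance: (49/115) × (17/49) × (45/49) × (19/49) × (8/49) ≈ 0.00859447
technology: (14/115) × (9/14) × (5/14) × (4/14) × (4/14) ≈ 0.00228166
P(politics | x) = 0.0334844 / 0.04436053 ≈ 0.755

0.755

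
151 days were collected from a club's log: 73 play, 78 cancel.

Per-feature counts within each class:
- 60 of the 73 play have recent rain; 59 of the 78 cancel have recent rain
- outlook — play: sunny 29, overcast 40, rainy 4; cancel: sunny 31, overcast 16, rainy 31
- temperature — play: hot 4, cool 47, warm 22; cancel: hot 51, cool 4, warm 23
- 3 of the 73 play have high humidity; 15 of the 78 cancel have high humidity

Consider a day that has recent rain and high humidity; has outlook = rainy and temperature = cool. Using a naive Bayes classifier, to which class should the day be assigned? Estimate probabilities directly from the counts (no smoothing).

play: (73/151) × (60/73) × (4/73) × (47/73) × (3/73) ≈ 0.000576083
cancel: (78/151) × (59/78) × (31/78) × (4/78) × (15/78) ≈ 0.00153145
Highest score → cancel.

cancel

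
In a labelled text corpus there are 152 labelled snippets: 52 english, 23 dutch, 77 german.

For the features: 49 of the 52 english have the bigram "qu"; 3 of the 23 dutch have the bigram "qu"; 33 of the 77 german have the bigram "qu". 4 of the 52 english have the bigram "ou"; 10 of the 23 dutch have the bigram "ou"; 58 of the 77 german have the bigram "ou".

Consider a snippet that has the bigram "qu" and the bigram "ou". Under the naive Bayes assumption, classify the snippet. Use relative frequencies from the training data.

german

english: (52/152) × (49/52) × (4/52) ≈ 0.0247976
dutch: (23/152) × (3/23) × (10/23) ≈ 0.00858124
german: (77/152) × (33/77) × (58/77) ≈ 0.163534
Highest score → german.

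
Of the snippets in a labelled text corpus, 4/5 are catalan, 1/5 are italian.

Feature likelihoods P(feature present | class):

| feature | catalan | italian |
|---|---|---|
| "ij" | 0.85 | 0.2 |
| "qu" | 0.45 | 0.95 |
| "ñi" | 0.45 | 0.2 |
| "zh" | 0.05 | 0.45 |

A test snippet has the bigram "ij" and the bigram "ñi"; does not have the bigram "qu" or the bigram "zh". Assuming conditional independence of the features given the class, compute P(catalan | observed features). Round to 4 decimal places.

catalan: 0.8 × 0.85 × (1−0.45) × 0.45 × (1−0.05) = 0.159885
italian: 0.2 × 0.2 × (1−0.95) × 0.2 × (1−0.45) = 0.00022
P(catalan | x) = 0.159885 / 0.160105 ≈ 0.9986

0.9986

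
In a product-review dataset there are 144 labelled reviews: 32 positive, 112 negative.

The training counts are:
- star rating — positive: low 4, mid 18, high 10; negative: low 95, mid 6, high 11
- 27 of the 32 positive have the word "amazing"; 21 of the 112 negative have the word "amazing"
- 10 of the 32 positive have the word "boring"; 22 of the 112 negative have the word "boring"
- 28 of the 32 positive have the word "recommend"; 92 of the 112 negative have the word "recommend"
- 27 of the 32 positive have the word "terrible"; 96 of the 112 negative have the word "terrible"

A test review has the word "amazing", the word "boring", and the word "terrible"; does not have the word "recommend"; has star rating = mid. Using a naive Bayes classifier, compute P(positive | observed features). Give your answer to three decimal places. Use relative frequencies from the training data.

positive: (32/144) × (18/32) × (27/32) × (10/32) × (4/32) × (27/32) = 0.00347614288330078125
negative: (112/144) × (6/112) × (21/112) × (22/112) × (20/112) × (96/112) ≈ 0.000234887
P(positive | x) = 0.00347614288330078125 / 0.00371102988330078125 ≈ 0.937

0.937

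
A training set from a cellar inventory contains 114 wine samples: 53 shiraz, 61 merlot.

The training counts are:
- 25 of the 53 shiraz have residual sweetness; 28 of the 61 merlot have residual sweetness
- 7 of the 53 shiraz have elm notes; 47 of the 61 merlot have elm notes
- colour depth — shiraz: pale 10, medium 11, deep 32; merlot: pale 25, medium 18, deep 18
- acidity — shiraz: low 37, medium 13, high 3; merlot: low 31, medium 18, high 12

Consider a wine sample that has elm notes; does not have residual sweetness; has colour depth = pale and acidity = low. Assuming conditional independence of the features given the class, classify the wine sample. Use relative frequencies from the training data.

merlot

shiraz: (53/114) × (28/53) × (7/53) × (10/53) × (37/53) ≈ 0.00427293
merlot: (61/114) × (33/61) × (47/61) × (25/61) × (31/61) ≈ 0.0464536
Highest score → merlot.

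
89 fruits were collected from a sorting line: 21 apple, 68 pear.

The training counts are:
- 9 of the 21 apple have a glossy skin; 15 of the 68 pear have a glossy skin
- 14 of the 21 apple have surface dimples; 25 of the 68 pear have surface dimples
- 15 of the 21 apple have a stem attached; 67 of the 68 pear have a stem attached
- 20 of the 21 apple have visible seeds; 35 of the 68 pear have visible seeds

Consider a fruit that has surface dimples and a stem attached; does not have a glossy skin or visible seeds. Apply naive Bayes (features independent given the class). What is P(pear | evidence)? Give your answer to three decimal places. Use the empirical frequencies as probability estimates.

apple: (21/89) × (12/21) × (14/21) × (15/21) × (1/21) ≈ 0.0030574
pear: (68/89) × (53/68) × (25/68) × (67/68) × (33/68) ≈ 0.104686
P(pear | x) = 0.104686 / 0.1077434 ≈ 0.972

0.972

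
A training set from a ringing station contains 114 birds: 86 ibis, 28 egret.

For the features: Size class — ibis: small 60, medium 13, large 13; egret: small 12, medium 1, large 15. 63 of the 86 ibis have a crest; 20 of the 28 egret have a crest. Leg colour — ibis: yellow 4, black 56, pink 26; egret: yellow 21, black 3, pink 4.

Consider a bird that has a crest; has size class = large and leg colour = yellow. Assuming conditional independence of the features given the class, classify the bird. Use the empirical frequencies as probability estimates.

egret

ibis: (86/114) × (13/86) × (63/86) × (4/86) ≈ 0.00388546
egret: (28/114) × (15/28) × (20/28) × (21/28) ≈ 0.0704887
Highest score → egret.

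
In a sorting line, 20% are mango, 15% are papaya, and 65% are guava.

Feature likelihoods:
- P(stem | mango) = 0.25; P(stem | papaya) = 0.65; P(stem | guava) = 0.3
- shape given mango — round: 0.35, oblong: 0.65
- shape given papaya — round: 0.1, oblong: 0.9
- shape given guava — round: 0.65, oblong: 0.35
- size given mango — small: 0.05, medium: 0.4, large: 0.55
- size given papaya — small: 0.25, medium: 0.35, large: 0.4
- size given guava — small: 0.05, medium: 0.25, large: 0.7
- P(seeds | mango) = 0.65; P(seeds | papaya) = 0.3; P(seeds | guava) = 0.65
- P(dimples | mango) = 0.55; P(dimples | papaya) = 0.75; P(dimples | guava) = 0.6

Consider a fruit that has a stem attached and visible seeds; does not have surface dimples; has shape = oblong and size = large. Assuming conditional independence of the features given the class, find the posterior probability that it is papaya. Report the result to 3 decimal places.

mango: 0.2 × 0.25 × 0.65 × 0.55 × 0.65 × (1−0.55) = 0.0052284375
papaya: 0.15 × 0.65 × 0.9 × 0.4 × 0.3 × (1−0.75) = 0.0026325
guava: 0.65 × 0.3 × 0.35 × 0.7 × 0.65 × (1−0.6) = 0.0124215
P(papaya | x) = 0.0026325 / 0.0202824375 ≈ 0.130

0.130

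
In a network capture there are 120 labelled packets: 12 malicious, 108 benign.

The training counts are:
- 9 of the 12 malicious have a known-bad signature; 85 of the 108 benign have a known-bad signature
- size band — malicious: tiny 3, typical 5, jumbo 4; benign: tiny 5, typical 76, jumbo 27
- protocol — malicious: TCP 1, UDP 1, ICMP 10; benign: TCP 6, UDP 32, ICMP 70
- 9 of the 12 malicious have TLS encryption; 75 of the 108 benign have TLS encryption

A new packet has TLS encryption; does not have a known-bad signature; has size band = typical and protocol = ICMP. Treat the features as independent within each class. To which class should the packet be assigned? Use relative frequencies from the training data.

benign

malicious: (12/120) × (3/12) × (5/12) × (10/12) × (9/12) ≈ 0.00651042
benign: (108/120) × (23/108) × (76/108) × (70/108) × (75/108) ≈ 0.0607083
Highest score → benign.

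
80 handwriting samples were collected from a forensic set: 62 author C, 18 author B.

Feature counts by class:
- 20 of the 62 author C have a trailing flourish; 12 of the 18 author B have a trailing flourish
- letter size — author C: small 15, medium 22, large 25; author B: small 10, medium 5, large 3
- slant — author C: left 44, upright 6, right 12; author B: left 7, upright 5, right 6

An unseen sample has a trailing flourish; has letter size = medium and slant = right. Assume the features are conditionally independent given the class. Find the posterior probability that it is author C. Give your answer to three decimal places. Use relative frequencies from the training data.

author C: (62/80) × (20/62) × (22/62) × (12/62) ≈ 0.0171696
author B: (18/80) × (12/18) × (5/18) × (6/18) ≈ 0.0138889
P(author C | x) = 0.0171696 / 0.0310585 ≈ 0.553

0.553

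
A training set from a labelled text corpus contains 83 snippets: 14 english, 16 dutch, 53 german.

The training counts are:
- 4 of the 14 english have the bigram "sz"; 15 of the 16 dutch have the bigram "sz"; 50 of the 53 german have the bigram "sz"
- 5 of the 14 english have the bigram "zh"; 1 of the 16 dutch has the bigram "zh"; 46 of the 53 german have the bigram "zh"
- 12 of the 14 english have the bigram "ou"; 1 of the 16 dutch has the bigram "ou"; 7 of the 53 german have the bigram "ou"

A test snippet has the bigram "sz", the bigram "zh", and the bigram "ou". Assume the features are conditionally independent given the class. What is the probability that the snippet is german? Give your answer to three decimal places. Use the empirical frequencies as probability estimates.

english: (14/83) × (4/14) × (5/14) × (12/14) ≈ 0.0147529
dutch: (16/83) × (15/16) × (1/16) × (1/16) ≈ 0.000705949
german: (53/83) × (50/53) × (46/53) × (7/53) ≈ 0.0690551
P(german | x) = 0.0690551 / 0.084513949 ≈ 0.817

0.817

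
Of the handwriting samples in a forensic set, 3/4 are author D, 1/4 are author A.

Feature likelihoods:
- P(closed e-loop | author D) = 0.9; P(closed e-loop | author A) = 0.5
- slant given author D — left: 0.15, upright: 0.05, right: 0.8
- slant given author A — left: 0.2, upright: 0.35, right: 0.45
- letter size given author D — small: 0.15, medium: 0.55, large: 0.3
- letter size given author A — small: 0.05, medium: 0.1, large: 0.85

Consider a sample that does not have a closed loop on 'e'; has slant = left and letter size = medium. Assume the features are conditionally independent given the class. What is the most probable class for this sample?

author D

author D: 0.75 × (1−0.9) × 0.15 × 0.55 = 0.0061875
author A: 0.25 × (1−0.5) × 0.2 × 0.1 = 0.0025
Highest score → author D.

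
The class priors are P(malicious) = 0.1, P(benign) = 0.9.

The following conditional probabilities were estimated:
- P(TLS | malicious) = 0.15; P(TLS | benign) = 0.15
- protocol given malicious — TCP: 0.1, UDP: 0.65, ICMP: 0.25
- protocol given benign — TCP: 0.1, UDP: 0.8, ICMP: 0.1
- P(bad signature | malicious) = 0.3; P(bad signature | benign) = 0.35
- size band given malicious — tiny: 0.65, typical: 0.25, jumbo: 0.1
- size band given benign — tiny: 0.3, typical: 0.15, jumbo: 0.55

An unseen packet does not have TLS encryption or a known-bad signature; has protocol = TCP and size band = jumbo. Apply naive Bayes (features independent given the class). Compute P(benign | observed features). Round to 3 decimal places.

0.979

malicious: 0.1 × (1−0.15) × 0.1 × (1−0.3) × 0.1 = 0.000595
benign: 0.9 × (1−0.15) × 0.1 × (1−0.35) × 0.55 = 0.02734875
P(benign | x) = 0.02734875 / 0.02794375 ≈ 0.979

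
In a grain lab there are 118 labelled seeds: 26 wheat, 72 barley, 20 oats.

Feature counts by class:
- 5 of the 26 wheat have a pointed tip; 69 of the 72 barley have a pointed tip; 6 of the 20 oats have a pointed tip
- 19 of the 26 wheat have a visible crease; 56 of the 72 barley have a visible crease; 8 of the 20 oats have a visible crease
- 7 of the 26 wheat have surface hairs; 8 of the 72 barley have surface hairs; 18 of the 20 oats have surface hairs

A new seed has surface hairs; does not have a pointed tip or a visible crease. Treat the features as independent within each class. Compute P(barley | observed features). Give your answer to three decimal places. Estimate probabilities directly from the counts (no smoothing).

0.008

wheat: (26/118) × (21/26) × (7/26) × (7/26) ≈ 0.0128999
barley: (72/118) × (3/72) × (16/72) × (8/72) ≈ 0.000627746
oats: (20/118) × (14/20) × (12/20) × (18/20) ≈ 0.0640678
P(barley | x) = 0.000627746 / 0.077595446 ≈ 0.008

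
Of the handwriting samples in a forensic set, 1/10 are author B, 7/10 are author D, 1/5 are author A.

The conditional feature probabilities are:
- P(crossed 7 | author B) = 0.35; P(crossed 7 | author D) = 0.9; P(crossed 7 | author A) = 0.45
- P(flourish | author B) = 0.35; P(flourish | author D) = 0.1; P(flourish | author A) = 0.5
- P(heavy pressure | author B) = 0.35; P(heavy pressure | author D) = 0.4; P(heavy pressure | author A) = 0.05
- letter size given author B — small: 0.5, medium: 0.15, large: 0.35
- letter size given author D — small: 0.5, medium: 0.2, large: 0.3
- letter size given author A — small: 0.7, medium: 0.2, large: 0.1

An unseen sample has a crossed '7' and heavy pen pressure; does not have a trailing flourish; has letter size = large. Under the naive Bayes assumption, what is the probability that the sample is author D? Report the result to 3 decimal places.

0.958

author B: 0.1 × 0.35 × (1−0.35) × 0.35 × 0.35 = 0.002786875
author D: 0.7 × 0.9 × (1−0.1) × 0.4 × 0.3 = 0.06804
author A: 0.2 × 0.45 × (1−0.5) × 0.05 × 0.1 = 0.000225
P(author D | x) = 0.06804 / 0.071051875 ≈ 0.958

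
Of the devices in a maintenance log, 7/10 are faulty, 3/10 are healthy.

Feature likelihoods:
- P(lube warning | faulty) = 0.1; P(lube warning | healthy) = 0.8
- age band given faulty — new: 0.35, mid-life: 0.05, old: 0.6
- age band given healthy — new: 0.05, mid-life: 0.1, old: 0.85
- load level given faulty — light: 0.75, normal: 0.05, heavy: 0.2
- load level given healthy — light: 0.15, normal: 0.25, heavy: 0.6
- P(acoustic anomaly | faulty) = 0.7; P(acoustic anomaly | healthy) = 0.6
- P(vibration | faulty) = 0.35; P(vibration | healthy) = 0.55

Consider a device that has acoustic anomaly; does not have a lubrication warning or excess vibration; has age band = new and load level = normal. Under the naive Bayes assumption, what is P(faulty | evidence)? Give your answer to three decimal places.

faulty: 0.7 × (1−0.1) × 0.35 × 0.05 × 0.7 × (1−0.35) = 0.005016375
healthy: 0.3 × (1−0.8) × 0.05 × 0.25 × 0.6 × (1−0.55) = 0.0002025
P(faulty | x) = 0.005016375 / 0.005218875 ≈ 0.961

0.961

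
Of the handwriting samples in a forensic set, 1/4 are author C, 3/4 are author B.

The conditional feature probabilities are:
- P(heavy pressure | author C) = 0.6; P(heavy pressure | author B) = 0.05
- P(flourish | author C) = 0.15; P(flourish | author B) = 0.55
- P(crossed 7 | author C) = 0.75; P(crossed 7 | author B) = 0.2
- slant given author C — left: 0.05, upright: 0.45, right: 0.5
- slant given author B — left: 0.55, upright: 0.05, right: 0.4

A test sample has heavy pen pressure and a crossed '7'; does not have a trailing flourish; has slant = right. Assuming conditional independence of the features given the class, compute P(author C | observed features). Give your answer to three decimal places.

author C: 0.25 × 0.6 × (1−0.15) × 0.75 × 0.5 = 0.0478125
author B: 0.75 × 0.05 × (1−0.55) × 0.2 × 0.4 = 0.00135
P(author C | x) = 0.0478125 / 0.0491625 ≈ 0.973

0.973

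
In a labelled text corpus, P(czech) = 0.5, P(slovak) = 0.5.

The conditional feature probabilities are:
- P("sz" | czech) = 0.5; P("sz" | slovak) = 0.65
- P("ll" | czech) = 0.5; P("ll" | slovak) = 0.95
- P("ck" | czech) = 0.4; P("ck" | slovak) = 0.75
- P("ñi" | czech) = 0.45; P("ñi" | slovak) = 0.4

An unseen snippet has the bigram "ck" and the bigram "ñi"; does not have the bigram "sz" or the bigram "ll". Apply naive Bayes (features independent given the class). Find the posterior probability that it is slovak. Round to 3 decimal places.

czech: 0.5 × (1−0.5) × (1−0.5) × 0.4 × 0.45 = 0.0225
slovak: 0.5 × (1−0.65) × (1−0.95) × 0.75 × 0.4 = 0.002625
P(slovak | x) = 0.002625 / 0.025125 ≈ 0.104

0.104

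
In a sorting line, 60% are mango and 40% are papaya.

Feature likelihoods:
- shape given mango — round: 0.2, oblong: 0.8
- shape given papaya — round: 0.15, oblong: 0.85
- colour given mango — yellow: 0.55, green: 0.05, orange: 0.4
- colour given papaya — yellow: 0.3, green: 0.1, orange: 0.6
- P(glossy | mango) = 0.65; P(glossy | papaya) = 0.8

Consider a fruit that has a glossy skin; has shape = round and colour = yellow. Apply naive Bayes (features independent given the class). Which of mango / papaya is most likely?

mango: 0.6 × 0.2 × 0.55 × 0.65 = 0.0429
papaya: 0.4 × 0.15 × 0.3 × 0.8 = 0.0144
Highest score → mango.

mango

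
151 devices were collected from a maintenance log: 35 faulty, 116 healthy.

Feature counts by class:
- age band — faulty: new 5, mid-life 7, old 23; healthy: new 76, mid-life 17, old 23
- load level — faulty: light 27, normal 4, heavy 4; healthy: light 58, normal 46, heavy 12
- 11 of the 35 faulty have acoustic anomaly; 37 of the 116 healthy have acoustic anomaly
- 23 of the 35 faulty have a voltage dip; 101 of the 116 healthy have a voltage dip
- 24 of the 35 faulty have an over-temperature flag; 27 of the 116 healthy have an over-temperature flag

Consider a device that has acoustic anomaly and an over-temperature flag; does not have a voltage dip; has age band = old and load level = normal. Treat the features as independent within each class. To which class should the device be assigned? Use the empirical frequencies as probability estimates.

faulty

faulty: (35/151) × (23/35) × (4/35) × (11/35) × (12/35) × (24/35) ≈ 0.00128625
healthy: (116/151) × (23/116) × (46/116) × (37/116) × (15/116) × (27/116) ≈ 0.000579874
Highest score → faulty.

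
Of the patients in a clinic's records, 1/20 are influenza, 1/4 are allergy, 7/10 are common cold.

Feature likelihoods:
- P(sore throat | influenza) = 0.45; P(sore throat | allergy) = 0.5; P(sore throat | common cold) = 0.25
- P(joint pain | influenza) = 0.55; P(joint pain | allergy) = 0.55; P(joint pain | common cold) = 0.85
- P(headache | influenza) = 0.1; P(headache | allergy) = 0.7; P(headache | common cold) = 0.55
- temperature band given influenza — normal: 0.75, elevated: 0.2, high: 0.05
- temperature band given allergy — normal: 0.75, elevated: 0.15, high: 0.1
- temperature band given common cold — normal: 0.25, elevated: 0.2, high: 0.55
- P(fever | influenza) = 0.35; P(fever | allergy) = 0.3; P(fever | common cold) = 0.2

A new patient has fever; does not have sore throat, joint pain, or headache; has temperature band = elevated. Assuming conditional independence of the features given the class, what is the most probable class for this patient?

common cold

influenza: 0.05 × (1−0.45) × (1−0.55) × (1−0.1) × 0.2 × 0.35 = 0.000779625
allergy: 0.25 × (1−0.5) × (1−0.55) × (1−0.7) × 0.15 × 0.3 = 0.000759375
common cold: 0.7 × (1−0.25) × (1−0.85) × (1−0.55) × 0.2 × 0.2 = 0.0014175
Highest score → common cold.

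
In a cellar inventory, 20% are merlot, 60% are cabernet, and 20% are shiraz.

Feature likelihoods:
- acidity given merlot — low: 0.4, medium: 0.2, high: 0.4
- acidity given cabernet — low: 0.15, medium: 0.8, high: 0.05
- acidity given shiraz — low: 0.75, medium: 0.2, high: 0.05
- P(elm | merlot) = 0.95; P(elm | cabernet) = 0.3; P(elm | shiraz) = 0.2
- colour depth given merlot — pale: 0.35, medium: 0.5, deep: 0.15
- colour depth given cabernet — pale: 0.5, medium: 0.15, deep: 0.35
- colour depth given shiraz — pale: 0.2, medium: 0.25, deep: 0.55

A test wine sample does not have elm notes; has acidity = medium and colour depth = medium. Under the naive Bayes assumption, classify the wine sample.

cabernet

merlot: 0.2 × 0.2 × (1−0.95) × 0.5 = 0.001
cabernet: 0.6 × 0.8 × (1−0.3) × 0.15 = 0.0504
shiraz: 0.2 × 0.2 × (1−0.2) × 0.25 = 0.008
Highest score → cabernet.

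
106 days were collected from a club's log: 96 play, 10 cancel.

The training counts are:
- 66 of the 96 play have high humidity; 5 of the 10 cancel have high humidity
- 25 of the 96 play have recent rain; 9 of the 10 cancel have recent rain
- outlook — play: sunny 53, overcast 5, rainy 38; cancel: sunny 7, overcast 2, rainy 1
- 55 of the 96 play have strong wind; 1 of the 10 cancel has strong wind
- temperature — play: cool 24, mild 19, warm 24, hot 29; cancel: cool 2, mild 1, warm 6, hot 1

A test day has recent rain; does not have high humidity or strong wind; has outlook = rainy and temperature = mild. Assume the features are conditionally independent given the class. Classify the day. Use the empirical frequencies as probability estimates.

play: (96/106) × (30/96) × (25/96) × (38/96) × (41/96) × (19/96) ≈ 0.00246599
cancel: (10/106) × (5/10) × (9/10) × (1/10) × (9/10) × (1/10) ≈ 0.000382075
Highest score → play.

play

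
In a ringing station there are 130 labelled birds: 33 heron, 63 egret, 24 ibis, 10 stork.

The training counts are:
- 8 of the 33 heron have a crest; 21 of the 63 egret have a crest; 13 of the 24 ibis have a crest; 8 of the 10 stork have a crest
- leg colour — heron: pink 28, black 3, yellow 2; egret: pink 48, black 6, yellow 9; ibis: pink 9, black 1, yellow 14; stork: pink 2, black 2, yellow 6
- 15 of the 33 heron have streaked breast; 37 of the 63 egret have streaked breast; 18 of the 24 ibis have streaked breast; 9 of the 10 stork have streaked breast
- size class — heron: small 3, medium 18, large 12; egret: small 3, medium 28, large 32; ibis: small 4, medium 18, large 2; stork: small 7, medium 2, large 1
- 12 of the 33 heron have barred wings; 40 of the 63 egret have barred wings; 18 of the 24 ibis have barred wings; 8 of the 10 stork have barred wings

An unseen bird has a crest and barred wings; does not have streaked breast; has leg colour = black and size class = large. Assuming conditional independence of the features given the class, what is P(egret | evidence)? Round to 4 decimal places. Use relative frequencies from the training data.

0.7831

heron: (33/130) × (8/33) × (3/33) × (18/33) × (12/33) × (12/33) ≈ 0.000403503
egret: (63/130) × (21/63) × (6/63) × (26/63) × (32/63) × (40/63) ≈ 0.00204762
ibis: (24/130) × (13/24) × (1/24) × (6/24) × (2/24) × (18/24) ≈ 0.0000651042
stork: (10/130) × (8/10) × (2/10) × (1/10) × (1/10) × (8/10) ≈ 0.0000984615
P(egret | x) = 0.00204762 / 0.0026146887 ≈ 0.7831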